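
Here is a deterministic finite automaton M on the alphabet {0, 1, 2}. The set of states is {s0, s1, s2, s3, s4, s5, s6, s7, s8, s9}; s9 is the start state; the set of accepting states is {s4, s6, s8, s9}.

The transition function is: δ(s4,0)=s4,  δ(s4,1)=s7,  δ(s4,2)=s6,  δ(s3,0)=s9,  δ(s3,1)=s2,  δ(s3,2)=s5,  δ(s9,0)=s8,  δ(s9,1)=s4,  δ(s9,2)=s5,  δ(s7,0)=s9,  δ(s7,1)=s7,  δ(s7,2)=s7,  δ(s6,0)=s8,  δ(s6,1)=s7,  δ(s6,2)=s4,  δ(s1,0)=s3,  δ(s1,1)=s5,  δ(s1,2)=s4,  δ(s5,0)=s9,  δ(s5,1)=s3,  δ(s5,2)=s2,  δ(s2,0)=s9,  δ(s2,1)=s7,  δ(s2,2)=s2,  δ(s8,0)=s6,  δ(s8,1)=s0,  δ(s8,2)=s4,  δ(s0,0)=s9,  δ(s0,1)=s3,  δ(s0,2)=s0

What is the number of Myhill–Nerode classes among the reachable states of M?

States {s1} cannot be reached from the start state, so discard them.
Start with accepting vs non-accepting: {s4,s6,s8,s9} | {s0,s2,s3,s5,s7}.
On input 1, block {s4,s6,s8,s9} splits into {s4,s6,s8} and {s9}.
No further refinement is possible. Final partition (3 blocks): {s4,s6,s8} | {s0,s2,s3,s5,s7} | {s9}.

3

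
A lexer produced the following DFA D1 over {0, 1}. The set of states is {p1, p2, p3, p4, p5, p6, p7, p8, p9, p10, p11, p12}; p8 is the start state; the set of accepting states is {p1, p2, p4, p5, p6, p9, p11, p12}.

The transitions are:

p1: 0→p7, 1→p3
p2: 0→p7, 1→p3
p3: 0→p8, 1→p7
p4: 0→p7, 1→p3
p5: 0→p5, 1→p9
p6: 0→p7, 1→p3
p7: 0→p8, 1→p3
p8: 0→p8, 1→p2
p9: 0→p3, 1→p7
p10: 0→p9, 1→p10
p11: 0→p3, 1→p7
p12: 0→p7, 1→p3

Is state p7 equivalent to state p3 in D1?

Reachable states from the start: {p2,p3,p7,p8}. Unreachable: {p1,p4,p5,p6,p9,p10,p11,p12} — drop them.
Start with accepting vs non-accepting: {p2} | {p3,p7,p8}.
Refine {p3,p7,p8} on symbol 1: members go to different blocks, giving {p3,p7} and {p8}.
The partition is now stable with 3 blocks: {p2} | {p3,p7} | {p8}.
p7 and p3 lie in the same block of the stable partition, so they are equivalent — no string distinguishes them.

Yes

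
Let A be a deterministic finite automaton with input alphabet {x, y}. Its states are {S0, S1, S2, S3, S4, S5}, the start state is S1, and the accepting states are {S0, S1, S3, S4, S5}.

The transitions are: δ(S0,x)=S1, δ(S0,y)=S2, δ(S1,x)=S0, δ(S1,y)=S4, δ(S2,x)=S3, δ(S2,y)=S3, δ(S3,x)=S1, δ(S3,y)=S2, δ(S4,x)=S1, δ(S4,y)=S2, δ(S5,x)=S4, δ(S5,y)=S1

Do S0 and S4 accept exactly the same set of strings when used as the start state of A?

Yes

States {S5} cannot be reached from the start state, so discard them.
P0 = {S0,S1,S3,S4} | {S2}.
Split {S0,S1,S3,S4} by δ(·,y) → {S0,S3,S4} and {S1}.
The partition is now stable with 3 blocks: {S0,S3,S4} | {S2} | {S1}.
S0 and S4 lie in the same block of the stable partition, so they are equivalent — no string distinguishes them.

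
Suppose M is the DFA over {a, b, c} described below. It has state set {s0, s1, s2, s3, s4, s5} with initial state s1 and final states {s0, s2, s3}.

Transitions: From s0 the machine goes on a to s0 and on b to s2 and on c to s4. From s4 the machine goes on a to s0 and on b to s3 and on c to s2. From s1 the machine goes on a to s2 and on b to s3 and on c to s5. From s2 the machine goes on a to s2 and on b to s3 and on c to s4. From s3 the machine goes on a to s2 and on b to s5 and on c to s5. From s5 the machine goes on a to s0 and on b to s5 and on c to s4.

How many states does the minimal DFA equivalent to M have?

All states are reachable from the start state.
Start with accepting vs non-accepting: {s0,s2,s3} | {s1,s4,s5}.
Refine {s0,s2,s3} on symbol b: members go to different blocks, giving {s0,s2} and {s3}.
Refine {s0,s2} on symbol b: members go to different blocks, giving {s0} and {s2}.
On input a, block {s1,s4,s5} splits into {s4,s5} and {s1}.
Split {s4,s5} by δ(·,b) → {s4} and {s5}.
No further refinement is possible. Final partition (6 blocks): {s0} | {s4} | {s3} | {s2} | {s1} | {s5}.

6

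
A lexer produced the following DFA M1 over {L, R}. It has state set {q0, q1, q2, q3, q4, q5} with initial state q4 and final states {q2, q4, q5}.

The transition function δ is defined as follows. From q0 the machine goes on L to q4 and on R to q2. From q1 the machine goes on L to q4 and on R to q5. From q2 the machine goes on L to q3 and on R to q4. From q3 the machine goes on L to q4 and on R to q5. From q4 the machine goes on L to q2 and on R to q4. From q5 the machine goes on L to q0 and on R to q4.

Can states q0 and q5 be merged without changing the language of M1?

No

States {q1} cannot be reached from the start state, so discard them.
Start with accepting vs non-accepting: {q2,q4,q5} | {q0,q3}.
Refine {q2,q4,q5} on symbol L: members go to different blocks, giving {q2,q5} and {q4}.
The partition is now stable with 3 blocks: {q2,q5} | {q0,q3} | {q4}.
q0 and q5 end up in different blocks, so they are distinguishable. For instance, the string 'ε' is accepted from only q5.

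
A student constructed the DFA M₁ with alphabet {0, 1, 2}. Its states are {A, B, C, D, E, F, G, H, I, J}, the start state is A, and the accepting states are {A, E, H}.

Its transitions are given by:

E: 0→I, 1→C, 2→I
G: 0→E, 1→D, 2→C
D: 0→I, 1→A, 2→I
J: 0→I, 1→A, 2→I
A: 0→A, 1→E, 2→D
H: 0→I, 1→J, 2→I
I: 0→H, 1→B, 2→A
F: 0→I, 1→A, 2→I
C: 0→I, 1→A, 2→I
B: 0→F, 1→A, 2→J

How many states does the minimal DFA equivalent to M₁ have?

5

States {G} cannot be reached from the start state, so discard them.
Initial partition by acceptance: {A,E,H} | {B,C,D,F,I,J}.
Refine {A,E,H} on symbol 0: members go to different blocks, giving {E,H} and {A}.
Split {B,C,D,F,I,J} by δ(·,0) → {B,C,D,F,J} and {I}.
On input 0, block {B,C,D,F,J} splits into {C,D,F,J} and {B}.
The partition is now stable with 5 blocks: {E,H} | {C,D,F,J} | {A} | {I} | {B}.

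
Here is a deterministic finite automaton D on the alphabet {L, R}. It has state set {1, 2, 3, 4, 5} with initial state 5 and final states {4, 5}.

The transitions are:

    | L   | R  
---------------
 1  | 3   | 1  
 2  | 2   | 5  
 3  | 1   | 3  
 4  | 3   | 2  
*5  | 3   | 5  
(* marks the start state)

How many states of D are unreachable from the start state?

2

Starting at 5 and following transitions, the reachable set is {1, 3, 5}. That leaves 2, 4 unreachable — 2 in total.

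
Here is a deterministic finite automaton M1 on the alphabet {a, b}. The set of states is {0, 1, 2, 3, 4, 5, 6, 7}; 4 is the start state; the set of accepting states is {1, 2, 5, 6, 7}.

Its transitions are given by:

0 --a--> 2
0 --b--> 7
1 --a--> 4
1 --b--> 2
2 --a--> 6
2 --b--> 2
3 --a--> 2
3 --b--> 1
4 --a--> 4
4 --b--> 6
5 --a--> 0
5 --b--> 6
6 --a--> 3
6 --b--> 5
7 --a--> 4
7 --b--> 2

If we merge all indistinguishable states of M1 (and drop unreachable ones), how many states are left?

5

Start with accepting vs non-accepting: {1,2,5,6,7} | {0,3,4}.
Split {1,2,5,6,7} by δ(·,a) → {1,5,6,7} and {2}.
On input b, block {1,5,6,7} splits into {1,7} and {5,6}.
On input a, block {0,3,4} splits into {0,3} and {4}.
The partition is now stable with 5 blocks: {1,7} | {0,3} | {2} | {5,6} | {4}.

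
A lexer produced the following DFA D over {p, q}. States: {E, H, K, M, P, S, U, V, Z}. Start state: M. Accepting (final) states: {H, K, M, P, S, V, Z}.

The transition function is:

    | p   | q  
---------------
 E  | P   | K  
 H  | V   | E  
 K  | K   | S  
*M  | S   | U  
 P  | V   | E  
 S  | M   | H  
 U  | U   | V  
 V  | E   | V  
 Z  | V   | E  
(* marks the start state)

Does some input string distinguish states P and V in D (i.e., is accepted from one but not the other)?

Yes

First remove the unreachable states {Z}; 8 states remain.
Initial partition by acceptance: {H,K,M,P,S,V} | {E,U}.
Split {H,K,M,P,S,V} by δ(·,p) → {H,K,M,P,S} and {V}.
Refine {H,K,M,P,S} on symbol p: members go to different blocks, giving {K,M,S} and {H,P}.
On input q, block {K,M,S} splits into {K} and {M} and {S}.
Refine {E,U} on symbol p: members go to different blocks, giving {E} and {U}.
Stable partition: {K} | {E} | {V} | {H,P} | {M} | {S} | {U} — 7 equivalence classes.
P and V end up in different blocks, so they are distinguishable. For instance, the string 'p' is accepted from only P.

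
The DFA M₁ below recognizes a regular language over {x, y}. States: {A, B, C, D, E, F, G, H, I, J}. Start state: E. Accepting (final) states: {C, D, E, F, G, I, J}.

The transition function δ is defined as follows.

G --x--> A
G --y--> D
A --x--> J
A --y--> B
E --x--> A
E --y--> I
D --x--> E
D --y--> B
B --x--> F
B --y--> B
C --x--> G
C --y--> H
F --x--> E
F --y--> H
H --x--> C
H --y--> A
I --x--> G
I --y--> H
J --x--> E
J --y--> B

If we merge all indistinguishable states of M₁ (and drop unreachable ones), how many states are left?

P0 = {C,D,E,F,G,I,J} | {A,B,H}.
On input x, block {C,D,E,F,G,I,J} splits into {C,D,F,I,J} and {E,G}.
Stable partition: {C,D,F,I,J} | {A,B,H} | {E,G} — 3 equivalence classes.

3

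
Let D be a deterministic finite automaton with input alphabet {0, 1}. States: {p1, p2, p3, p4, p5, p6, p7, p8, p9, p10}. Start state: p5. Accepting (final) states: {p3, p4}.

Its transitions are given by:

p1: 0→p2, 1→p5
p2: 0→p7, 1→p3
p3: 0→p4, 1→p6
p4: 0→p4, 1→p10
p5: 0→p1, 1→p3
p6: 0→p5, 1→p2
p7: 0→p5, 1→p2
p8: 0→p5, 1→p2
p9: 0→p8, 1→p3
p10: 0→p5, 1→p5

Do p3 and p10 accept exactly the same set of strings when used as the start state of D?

No

Reachable states from the start: {p1,p2,p3,p4,p5,p6,p7,p10}. Unreachable: {p8,p9} — drop them.
P0 = {p3,p4} | {p1,p2,p5,p6,p7,p10}.
On input 1, block {p1,p2,p5,p6,p7,p10} splits into {p1,p6,p7,p10} and {p2,p5}.
The partition is now stable with 3 blocks: {p3,p4} | {p1,p6,p7,p10} | {p2,p5}.
p3 and p10 end up in different blocks, so they are distinguishable. For instance, the string 'ε' is accepted from only p3.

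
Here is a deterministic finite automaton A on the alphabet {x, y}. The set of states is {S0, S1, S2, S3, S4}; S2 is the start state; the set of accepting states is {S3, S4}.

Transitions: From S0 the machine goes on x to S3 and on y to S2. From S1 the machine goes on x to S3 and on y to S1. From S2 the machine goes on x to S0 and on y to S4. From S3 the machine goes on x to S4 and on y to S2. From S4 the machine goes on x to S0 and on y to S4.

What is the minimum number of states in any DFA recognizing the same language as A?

4

States {S1} cannot be reached from the start state, so discard them.
Initial partition by acceptance: {S3,S4} | {S0,S2}.
Refine {S3,S4} on symbol x: members go to different blocks, giving {S3} and {S4}.
On input x, block {S0,S2} splits into {S0} and {S2}.
No further refinement is possible. Final partition (4 blocks): {S3} | {S0} | {S4} | {S2}.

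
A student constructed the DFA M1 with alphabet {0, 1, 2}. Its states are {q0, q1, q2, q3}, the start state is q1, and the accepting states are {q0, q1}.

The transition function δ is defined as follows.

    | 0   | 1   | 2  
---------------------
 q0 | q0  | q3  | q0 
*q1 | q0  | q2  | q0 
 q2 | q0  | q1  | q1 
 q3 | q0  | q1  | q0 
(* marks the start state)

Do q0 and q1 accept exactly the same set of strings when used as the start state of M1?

Yes

Initial partition by acceptance: {q0,q1} | {q2,q3}.
The partition is now stable with 2 blocks: {q0,q1} | {q2,q3}.
q0 and q1 lie in the same block of the stable partition, so they are equivalent — no string distinguishes them.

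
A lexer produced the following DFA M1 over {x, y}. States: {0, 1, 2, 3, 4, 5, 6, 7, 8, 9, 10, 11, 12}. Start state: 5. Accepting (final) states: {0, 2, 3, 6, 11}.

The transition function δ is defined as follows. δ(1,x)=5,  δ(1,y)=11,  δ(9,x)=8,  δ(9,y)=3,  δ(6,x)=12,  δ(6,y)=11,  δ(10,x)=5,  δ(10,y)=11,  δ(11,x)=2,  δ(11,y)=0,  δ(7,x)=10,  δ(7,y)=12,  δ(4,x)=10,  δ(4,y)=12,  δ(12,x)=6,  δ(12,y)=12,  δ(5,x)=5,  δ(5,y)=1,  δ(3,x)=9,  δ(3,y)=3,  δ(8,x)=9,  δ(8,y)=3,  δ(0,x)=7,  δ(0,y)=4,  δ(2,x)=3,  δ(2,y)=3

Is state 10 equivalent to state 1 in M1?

Yes

P0 = {0,2,3,6,11} | {1,4,5,7,8,9,10,12}.
Refine {0,2,3,6,11} on symbol x: members go to different blocks, giving {0,3,6} and {2,11}.
Split {0,3,6} by δ(·,y) → {0} and {3} and {6}.
On input x, block {1,4,5,7,8,9,10,12} splits into {1,4,5,7,8,9,10} and {12}.
On input y, block {1,4,5,7,8,9,10} splits into {1,10} and {4,7} and {8,9} and {5}.
Split {2,11} by δ(·,x) → {2} and {11}.
Stable partition: {0} | {1,10} | {2} | {3} | {6} | {12} | {4,7} | {8,9} | {5} | {11} — 10 equivalence classes.
10 and 1 lie in the same block of the stable partition, so they are equivalent — no string distinguishes them.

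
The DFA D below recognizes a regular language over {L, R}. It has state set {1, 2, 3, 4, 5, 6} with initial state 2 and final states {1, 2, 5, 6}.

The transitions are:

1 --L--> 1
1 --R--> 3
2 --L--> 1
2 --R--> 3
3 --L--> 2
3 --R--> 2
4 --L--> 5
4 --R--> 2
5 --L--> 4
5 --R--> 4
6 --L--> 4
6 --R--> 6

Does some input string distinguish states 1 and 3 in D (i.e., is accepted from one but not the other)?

First remove the unreachable states {4,5,6}; 3 states remain.
P0 = {1,2} | {3}.
Stable partition: {1,2} | {3} — 2 equivalence classes.
1 and 3 end up in different blocks, so they are distinguishable. For instance, the string 'ε' is accepted from only 1.

Yes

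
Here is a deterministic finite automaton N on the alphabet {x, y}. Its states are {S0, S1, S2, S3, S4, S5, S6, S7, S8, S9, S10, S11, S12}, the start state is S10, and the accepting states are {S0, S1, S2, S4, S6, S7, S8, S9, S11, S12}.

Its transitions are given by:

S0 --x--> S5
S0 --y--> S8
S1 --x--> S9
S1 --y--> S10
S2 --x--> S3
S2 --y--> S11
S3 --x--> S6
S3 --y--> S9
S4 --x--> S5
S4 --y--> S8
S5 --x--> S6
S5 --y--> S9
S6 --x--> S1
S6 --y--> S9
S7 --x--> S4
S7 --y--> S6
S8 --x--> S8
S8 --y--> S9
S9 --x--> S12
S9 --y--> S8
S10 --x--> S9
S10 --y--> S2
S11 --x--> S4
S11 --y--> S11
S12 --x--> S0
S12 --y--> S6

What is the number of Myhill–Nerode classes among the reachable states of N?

States {S7} cannot be reached from the start state, so discard them.
Start with accepting vs non-accepting: {S0,S1,S2,S4,S6,S8,S9,S11,S12} | {S3,S5,S10}.
On input x, block {S0,S1,S2,S4,S6,S8,S9,S11,S12} splits into {S1,S6,S8,S9,S11,S12} and {S0,S2,S4}.
Refine {S1,S6,S8,S9,S11,S12} on symbol x: members go to different blocks, giving {S1,S6,S8,S9} and {S11,S12}.
Refine {S1,S6,S8,S9} on symbol x: members go to different blocks, giving {S1,S6,S8} and {S9}.
Refine {S1,S6,S8} on symbol x: members go to different blocks, giving {S6,S8} and {S1}.
Split {S6,S8} by δ(·,x) → {S6} and {S8}.
Split {S3,S5,S10} by δ(·,x) → {S3,S5} and {S10}.
Refine {S0,S2,S4} on symbol y: members go to different blocks, giving {S0,S4} and {S2}.
Split {S11,S12} by δ(·,y) → {S11} and {S12}.
The partition is now stable with 10 blocks: {S6} | {S3,S5} | {S0,S4} | {S11} | {S9} | {S1} | {S8} | {S10} | {S2} | {S12}.

10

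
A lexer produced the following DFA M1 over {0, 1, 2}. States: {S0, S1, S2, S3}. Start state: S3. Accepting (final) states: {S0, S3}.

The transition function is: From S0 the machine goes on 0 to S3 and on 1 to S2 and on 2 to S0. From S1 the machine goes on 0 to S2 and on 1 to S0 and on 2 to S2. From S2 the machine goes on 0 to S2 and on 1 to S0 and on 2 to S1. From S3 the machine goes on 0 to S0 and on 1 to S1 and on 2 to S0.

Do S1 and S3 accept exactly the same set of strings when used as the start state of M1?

No

Every state is reachable, so we keep all 4.
P0 = {S0,S3} | {S1,S2}.
No further refinement is possible. Final partition (2 blocks): {S0,S3} | {S1,S2}.
S1 and S3 end up in different blocks, so they are distinguishable. For instance, the string 'ε' is accepted from only S3.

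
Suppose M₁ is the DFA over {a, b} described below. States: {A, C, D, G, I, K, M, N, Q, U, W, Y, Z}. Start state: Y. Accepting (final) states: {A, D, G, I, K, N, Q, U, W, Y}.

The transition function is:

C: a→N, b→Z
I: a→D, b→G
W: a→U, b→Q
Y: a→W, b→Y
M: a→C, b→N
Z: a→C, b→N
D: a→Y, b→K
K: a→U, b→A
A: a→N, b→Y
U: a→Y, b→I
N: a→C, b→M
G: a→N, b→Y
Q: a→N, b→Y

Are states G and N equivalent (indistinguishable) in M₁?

Every state is reachable, so we keep all 13.
Start with accepting vs non-accepting: {A,D,G,I,K,N,Q,U,W,Y} | {C,M,Z}.
Split {A,D,G,I,K,N,Q,U,W,Y} by δ(·,a) → {A,D,G,I,K,Q,U,W,Y} and {N}.
On input a, block {A,D,G,I,K,Q,U,W,Y} splits into {D,I,K,U,W,Y} and {A,G,Q}.
Refine {D,I,K,U,W,Y} on symbol b: members go to different blocks, giving {I,K,W} and {D,U,Y}.
Refine {C,M,Z} on symbol a: members go to different blocks, giving {M,Z} and {C}.
Refine {D,U,Y} on symbol a: members go to different blocks, giving {D,U} and {Y}.
No further refinement is possible. Final partition (7 blocks): {I,K,W} | {M,Z} | {N} | {A,G,Q} | {D,U} | {C} | {Y}.
G and N end up in different blocks, so they are distinguishable. For instance, the string 'a' is accepted from only G.

No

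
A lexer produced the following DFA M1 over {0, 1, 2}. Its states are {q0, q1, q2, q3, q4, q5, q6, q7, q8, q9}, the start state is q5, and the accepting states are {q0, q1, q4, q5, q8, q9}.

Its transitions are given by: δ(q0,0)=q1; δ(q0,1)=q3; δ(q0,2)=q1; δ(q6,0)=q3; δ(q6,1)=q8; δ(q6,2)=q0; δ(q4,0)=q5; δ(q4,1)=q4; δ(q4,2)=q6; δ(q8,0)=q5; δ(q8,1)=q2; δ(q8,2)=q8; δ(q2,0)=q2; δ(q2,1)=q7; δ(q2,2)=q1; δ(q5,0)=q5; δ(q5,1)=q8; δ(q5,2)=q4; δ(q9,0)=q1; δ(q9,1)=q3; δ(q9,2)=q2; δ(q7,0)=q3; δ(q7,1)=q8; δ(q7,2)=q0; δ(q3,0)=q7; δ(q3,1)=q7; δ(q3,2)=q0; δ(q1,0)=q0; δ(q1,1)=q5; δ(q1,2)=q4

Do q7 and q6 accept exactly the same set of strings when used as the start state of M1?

Yes

First remove the unreachable states {q9}; 9 states remain.
Initial partition by acceptance: {q0,q1,q4,q5,q8} | {q2,q3,q6,q7}.
Refine {q0,q1,q4,q5,q8} on symbol 1: members go to different blocks, giving {q1,q4,q5} and {q0,q8}.
On input 0, block {q1,q4,q5} splits into {q4,q5} and {q1}.
Split {q4,q5} by δ(·,1) → {q4} and {q5}.
Split {q2,q3,q6,q7} by δ(·,1) → {q2,q3} and {q6,q7}.
Split {q2,q3} by δ(·,0) → {q2} and {q3}.
Refine {q0,q8} on symbol 0: members go to different blocks, giving {q0} and {q8}.
Stable partition: {q4} | {q2} | {q0} | {q1} | {q5} | {q6,q7} | {q3} | {q8} — 8 equivalence classes.
q7 and q6 lie in the same block of the stable partition, so they are equivalent — no string distinguishes them.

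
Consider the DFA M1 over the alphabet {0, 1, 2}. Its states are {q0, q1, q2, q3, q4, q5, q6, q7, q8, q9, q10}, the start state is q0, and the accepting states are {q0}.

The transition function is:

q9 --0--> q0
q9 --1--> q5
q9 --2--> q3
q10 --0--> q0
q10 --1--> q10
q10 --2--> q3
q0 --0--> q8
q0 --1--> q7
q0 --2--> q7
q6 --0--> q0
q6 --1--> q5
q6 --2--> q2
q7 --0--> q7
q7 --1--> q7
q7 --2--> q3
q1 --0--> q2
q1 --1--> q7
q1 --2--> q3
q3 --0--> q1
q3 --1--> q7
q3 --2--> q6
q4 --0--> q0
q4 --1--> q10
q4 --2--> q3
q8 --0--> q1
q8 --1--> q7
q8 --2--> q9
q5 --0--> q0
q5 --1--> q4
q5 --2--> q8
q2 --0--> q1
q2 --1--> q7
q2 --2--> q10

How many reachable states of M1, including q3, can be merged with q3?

3

Every state is reachable, so we keep all 11.
Initial partition by acceptance: {q0} | {q1,q2,q3,q4,q5,q6,q7,q8,q9,q10}.
Refine {q1,q2,q3,q4,q5,q6,q7,q8,q9,q10} on symbol 0: members go to different blocks, giving {q1,q2,q3,q7,q8} and {q4,q5,q6,q9,q10}.
On input 2, block {q1,q2,q3,q7,q8} splits into {q2,q3,q8} and {q1,q7}.
On input 0, block {q1,q7} splits into {q1} and {q7}.
The partition is now stable with 5 blocks: {q0} | {q2,q3,q8} | {q4,q5,q6,q9,q10} | {q1} | {q7}.
The equivalence class containing q3 is {q2,q3,q8}, of size 3.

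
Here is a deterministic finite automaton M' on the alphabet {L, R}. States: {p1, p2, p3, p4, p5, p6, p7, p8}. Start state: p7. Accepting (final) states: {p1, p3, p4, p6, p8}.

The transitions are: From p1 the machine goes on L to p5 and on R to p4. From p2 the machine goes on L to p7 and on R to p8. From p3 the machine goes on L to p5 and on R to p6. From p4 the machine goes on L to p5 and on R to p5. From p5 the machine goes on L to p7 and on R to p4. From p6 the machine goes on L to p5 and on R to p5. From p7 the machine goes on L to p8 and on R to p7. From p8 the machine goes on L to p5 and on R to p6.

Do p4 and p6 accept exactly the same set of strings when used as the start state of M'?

Reachable states from the start: {p4,p5,p6,p7,p8}. Unreachable: {p1,p2,p3} — drop them.
Initial partition by acceptance: {p4,p6,p8} | {p5,p7}.
Refine {p4,p6,p8} on symbol R: members go to different blocks, giving {p4,p6} and {p8}.
Refine {p5,p7} on symbol L: members go to different blocks, giving {p5} and {p7}.
Stable partition: {p4,p6} | {p5} | {p8} | {p7} — 4 equivalence classes.
p4 and p6 lie in the same block of the stable partition, so they are equivalent — no string distinguishes them.

Yes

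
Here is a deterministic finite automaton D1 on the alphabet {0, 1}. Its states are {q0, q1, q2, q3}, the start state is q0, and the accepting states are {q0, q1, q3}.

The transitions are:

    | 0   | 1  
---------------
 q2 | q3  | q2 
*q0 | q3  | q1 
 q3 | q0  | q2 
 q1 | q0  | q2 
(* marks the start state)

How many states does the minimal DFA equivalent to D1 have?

Every state is reachable, so we keep all 4.
P0 = {q0,q1,q3} | {q2}.
Refine {q0,q1,q3} on symbol 1: members go to different blocks, giving {q1,q3} and {q0}.
No further refinement is possible. Final partition (3 blocks): {q1,q3} | {q2} | {q0}.

3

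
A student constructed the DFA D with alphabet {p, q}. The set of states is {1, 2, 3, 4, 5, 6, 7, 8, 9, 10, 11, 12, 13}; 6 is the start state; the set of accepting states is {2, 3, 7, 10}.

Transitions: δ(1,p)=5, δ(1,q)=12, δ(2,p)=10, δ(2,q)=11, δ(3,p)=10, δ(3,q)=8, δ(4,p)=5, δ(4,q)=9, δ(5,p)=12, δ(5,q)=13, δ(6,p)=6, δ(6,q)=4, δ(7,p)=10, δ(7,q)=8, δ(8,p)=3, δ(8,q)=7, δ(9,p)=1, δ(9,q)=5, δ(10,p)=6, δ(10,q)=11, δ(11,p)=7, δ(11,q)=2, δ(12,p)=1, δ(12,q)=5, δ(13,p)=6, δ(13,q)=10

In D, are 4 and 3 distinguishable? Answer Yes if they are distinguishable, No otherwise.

P0 = {2,3,7,10} | {1,4,5,6,8,9,11,12,13}.
On input p, block {2,3,7,10} splits into {2,3,7} and {10}.
Refine {1,4,5,6,8,9,11,12,13} on symbol p: members go to different blocks, giving {1,4,5,6,9,12,13} and {8,11}.
On input q, block {1,4,5,6,9,12,13} splits into {1,4,5,6,9,12} and {13}.
Split {1,4,5,6,9,12} by δ(·,q) → {1,4,6,9,12} and {5}.
On input p, block {1,4,6,9,12} splits into {6,9,12} and {1,4}.
Refine {6,9,12} on symbol p: members go to different blocks, giving {9,12} and {6}.
No further refinement is possible. Final partition (8 blocks): {2,3,7} | {9,12} | {10} | {8,11} | {13} | {5} | {1,4} | {6}.
4 and 3 end up in different blocks, so they are distinguishable. For instance, the string 'ε' is accepted from only 3.

Yes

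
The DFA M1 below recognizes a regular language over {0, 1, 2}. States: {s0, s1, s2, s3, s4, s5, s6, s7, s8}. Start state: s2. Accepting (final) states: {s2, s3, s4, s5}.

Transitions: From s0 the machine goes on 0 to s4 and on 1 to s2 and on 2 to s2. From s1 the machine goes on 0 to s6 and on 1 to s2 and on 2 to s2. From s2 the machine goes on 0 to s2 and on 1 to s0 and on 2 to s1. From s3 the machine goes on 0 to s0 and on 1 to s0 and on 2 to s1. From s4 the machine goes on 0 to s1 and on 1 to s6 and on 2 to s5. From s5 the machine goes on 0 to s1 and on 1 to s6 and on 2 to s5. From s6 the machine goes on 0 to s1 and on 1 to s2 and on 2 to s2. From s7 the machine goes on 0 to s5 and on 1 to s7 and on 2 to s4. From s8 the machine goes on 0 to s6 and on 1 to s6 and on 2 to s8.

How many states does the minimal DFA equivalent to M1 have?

Reachable states from the start: {s0,s1,s2,s4,s5,s6}. Unreachable: {s3,s7,s8} — drop them.
P0 = {s2,s4,s5} | {s0,s1,s6}.
Refine {s2,s4,s5} on symbol 0: members go to different blocks, giving {s4,s5} and {s2}.
Split {s0,s1,s6} by δ(·,0) → {s1,s6} and {s0}.
The partition is now stable with 4 blocks: {s4,s5} | {s1,s6} | {s2} | {s0}.

4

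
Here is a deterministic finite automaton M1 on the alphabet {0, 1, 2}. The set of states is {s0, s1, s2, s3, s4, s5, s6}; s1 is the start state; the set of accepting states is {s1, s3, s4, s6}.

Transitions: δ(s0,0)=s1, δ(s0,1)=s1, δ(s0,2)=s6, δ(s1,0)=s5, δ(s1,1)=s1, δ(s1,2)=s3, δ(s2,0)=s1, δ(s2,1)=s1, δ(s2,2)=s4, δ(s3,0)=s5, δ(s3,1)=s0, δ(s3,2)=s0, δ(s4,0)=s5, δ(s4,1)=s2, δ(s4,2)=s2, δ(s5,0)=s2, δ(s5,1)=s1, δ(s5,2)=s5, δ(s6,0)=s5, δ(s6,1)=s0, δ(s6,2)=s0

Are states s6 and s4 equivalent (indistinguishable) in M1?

Every state is reachable, so we keep all 7.
P0 = {s1,s3,s4,s6} | {s0,s2,s5}.
Refine {s1,s3,s4,s6} on symbol 1: members go to different blocks, giving {s3,s4,s6} and {s1}.
Refine {s0,s2,s5} on symbol 0: members go to different blocks, giving {s0,s2} and {s5}.
The partition is now stable with 4 blocks: {s3,s4,s6} | {s0,s2} | {s1} | {s5}.
s6 and s4 lie in the same block of the stable partition, so they are equivalent — no string distinguishes them.

Yes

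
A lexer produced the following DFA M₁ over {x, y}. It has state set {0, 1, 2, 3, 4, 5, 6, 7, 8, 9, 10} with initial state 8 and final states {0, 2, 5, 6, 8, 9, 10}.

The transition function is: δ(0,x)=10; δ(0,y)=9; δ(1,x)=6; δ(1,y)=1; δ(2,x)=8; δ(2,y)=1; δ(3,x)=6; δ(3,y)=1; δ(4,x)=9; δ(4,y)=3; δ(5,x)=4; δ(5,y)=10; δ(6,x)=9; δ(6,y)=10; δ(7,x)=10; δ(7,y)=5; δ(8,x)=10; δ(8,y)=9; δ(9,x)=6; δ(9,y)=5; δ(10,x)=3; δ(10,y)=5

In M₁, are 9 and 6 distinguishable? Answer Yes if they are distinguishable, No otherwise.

First remove the unreachable states {0,2,7}; 8 states remain.
Initial partition by acceptance: {5,6,8,9,10} | {1,3,4}.
Refine {5,6,8,9,10} on symbol x: members go to different blocks, giving {6,8,9} and {5,10}.
Refine {6,8,9} on symbol x: members go to different blocks, giving {6,9} and {8}.
The partition is now stable with 4 blocks: {6,9} | {1,3,4} | {5,10} | {8}.
9 and 6 lie in the same block of the stable partition, so they are equivalent — no string distinguishes them.

No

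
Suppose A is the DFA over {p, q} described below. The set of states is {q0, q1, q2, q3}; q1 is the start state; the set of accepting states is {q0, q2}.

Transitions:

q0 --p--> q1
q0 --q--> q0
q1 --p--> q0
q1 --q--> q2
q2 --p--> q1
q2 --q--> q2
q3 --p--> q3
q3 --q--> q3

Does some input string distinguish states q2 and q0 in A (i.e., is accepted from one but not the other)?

States {q3} cannot be reached from the start state, so discard them.
Initial partition by acceptance: {q0,q2} | {q1}.
The partition is now stable with 2 blocks: {q0,q2} | {q1}.
q2 and q0 lie in the same block of the stable partition, so they are equivalent — no string distinguishes them.

No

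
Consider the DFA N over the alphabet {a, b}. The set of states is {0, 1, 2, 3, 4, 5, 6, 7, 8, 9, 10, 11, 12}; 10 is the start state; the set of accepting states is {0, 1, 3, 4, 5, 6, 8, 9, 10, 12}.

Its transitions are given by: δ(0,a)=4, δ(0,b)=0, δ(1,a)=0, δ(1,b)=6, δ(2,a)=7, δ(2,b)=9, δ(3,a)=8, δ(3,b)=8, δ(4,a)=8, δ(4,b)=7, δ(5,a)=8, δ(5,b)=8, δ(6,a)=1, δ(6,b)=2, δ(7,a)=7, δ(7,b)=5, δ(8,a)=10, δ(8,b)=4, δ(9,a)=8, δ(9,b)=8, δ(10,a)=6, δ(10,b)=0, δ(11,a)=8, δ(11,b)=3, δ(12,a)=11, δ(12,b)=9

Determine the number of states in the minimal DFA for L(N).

5

Reachable states from the start: {0,1,2,4,5,6,7,8,9,10}. Unreachable: {3,11,12} — drop them.
P0 = {0,1,4,5,6,8,9,10} | {2,7}.
On input b, block {0,1,4,5,6,8,9,10} splits into {0,1,5,8,9,10} and {4,6}.
On input a, block {0,1,5,8,9,10} splits into {1,5,8,9} and {0,10}.
Split {1,5,8,9} by δ(·,a) → {1,8} and {5,9}.
Stable partition: {1,8} | {2,7} | {4,6} | {0,10} | {5,9} — 5 equivalence classes.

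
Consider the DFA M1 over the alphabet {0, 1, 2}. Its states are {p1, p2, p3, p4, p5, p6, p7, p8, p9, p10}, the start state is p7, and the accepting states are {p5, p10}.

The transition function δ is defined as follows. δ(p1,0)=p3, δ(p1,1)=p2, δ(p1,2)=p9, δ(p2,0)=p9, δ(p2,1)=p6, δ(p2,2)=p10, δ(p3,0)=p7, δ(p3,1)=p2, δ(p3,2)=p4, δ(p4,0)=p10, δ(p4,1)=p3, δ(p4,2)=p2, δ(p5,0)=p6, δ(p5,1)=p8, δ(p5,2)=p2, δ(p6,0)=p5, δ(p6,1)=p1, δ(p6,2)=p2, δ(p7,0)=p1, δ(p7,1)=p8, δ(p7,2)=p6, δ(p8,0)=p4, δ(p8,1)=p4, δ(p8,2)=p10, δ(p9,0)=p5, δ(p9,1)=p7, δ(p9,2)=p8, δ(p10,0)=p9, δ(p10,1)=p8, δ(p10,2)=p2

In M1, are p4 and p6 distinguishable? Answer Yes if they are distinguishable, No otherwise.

Every state is reachable, so we keep all 10.
P0 = {p5,p10} | {p1,p2,p3,p4,p6,p7,p8,p9}.
Split {p1,p2,p3,p4,p6,p7,p8,p9} by δ(·,0) → {p1,p2,p3,p7,p8} and {p4,p6,p9}.
On input 0, block {p1,p2,p3,p7,p8} splits into {p1,p3,p7} and {p2,p8}.
The partition is now stable with 4 blocks: {p5,p10} | {p1,p3,p7} | {p4,p6,p9} | {p2,p8}.
p4 and p6 lie in the same block of the stable partition, so they are equivalent — no string distinguishes them.

No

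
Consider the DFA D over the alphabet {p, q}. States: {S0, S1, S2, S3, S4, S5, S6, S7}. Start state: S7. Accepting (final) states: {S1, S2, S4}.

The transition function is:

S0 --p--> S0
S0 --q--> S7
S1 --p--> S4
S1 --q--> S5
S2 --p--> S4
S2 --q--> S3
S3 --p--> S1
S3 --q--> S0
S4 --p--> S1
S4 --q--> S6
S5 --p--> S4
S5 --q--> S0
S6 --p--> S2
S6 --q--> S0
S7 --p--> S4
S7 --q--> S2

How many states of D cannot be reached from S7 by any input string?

Exploring from S7, all states are eventually visited, so none are unreachable.

0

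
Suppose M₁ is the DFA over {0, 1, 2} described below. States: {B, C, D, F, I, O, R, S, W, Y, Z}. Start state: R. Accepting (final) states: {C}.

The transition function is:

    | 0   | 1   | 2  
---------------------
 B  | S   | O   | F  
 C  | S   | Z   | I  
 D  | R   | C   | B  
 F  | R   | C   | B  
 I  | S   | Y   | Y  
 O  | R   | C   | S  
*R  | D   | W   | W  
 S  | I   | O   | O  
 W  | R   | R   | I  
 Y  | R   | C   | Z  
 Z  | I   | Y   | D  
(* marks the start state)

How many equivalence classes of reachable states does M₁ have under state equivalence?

5

Every state is reachable, so we keep all 11.
Initial partition by acceptance: {C} | {B,D,F,I,O,R,S,W,Y,Z}.
Split {B,D,F,I,O,R,S,W,Y,Z} by δ(·,1) → {B,I,R,S,W,Z} and {D,F,O,Y}.
Split {B,I,R,S,W,Z} by δ(·,0) → {B,I,S,W,Z} and {R}.
On input 0, block {B,I,S,W,Z} splits into {B,I,S,Z} and {W}.
No further refinement is possible. Final partition (5 blocks): {C} | {B,I,S,Z} | {D,F,O,Y} | {R} | {W}.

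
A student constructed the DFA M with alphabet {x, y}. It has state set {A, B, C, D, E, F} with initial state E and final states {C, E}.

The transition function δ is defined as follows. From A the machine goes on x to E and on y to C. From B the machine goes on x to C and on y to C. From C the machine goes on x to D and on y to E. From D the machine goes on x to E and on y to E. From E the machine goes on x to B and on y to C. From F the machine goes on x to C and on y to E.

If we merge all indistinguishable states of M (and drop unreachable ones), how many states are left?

Reachable states from the start: {B,C,D,E}. Unreachable: {A,F} — drop them.
Start with accepting vs non-accepting: {C,E} | {B,D}.
No further refinement is possible. Final partition (2 blocks): {C,E} | {B,D}.

2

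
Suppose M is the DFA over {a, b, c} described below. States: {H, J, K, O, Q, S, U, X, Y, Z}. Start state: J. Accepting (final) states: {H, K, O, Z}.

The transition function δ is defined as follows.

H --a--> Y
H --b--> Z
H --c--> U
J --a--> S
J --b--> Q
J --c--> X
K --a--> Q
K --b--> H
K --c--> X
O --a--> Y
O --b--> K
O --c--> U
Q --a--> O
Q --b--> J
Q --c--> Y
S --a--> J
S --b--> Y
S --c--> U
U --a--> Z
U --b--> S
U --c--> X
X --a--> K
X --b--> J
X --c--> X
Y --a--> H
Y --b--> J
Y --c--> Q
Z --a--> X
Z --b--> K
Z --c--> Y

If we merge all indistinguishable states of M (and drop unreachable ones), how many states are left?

3

Every state is reachable, so we keep all 10.
Initial partition by acceptance: {H,K,O,Z} | {J,Q,S,U,X,Y}.
Split {J,Q,S,U,X,Y} by δ(·,a) → {Q,U,X,Y} and {J,S}.
The partition is now stable with 3 blocks: {H,K,O,Z} | {Q,U,X,Y} | {J,S}.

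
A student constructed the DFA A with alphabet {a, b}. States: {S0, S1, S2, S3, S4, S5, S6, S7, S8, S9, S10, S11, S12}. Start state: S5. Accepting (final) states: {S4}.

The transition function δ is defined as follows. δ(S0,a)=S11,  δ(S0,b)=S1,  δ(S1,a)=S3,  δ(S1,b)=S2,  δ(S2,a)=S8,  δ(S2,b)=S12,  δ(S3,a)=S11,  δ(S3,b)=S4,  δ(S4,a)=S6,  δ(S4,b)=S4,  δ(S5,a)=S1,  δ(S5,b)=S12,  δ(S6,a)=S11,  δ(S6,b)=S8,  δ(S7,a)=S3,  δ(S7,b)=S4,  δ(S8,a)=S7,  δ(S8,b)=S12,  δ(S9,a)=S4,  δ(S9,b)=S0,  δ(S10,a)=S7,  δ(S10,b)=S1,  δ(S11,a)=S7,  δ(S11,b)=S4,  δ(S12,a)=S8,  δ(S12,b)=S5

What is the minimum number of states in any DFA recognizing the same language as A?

5

States {S0,S9,S10} cannot be reached from the start state, so discard them.
Start with accepting vs non-accepting: {S4} | {S1,S2,S3,S5,S6,S7,S8,S11,S12}.
Refine {S1,S2,S3,S5,S6,S7,S8,S11,S12} on symbol b: members go to different blocks, giving {S1,S2,S5,S6,S8,S12} and {S3,S7,S11}.
On input a, block {S1,S2,S5,S6,S8,S12} splits into {S1,S6,S8} and {S2,S5,S12}.
Split {S1,S6,S8} by δ(·,b) → {S1,S8} and {S6}.
No further refinement is possible. Final partition (5 blocks): {S4} | {S1,S8} | {S3,S7,S11} | {S2,S5,S12} | {S6}.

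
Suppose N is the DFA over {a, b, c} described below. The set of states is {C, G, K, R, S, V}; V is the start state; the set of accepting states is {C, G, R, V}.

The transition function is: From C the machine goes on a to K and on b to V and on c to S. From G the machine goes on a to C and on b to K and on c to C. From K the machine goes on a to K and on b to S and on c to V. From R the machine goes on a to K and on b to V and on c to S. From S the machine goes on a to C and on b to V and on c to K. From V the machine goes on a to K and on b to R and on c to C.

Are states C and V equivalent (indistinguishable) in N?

Reachable states from the start: {C,K,R,S,V}. Unreachable: {G} — drop them.
Initial partition by acceptance: {C,R,V} | {K,S}.
Split {C,R,V} by δ(·,c) → {C,R} and {V}.
Refine {K,S} on symbol a: members go to different blocks, giving {K} and {S}.
No further refinement is possible. Final partition (4 blocks): {C,R} | {K} | {V} | {S}.
C and V end up in different blocks, so they are distinguishable. For instance, the string 'c' is accepted from only V.

No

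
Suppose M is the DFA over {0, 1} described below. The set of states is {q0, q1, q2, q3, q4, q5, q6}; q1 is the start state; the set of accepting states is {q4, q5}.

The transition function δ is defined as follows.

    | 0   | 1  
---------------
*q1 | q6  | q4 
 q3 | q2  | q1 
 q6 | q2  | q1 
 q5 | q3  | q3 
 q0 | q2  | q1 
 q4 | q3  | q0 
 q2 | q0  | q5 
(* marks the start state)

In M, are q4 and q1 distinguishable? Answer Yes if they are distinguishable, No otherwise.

Yes

Start with accepting vs non-accepting: {q4,q5} | {q0,q1,q2,q3,q6}.
Split {q0,q1,q2,q3,q6} by δ(·,1) → {q0,q3,q6} and {q1,q2}.
The partition is now stable with 3 blocks: {q4,q5} | {q0,q3,q6} | {q1,q2}.
q4 and q1 end up in different blocks, so they are distinguishable. For instance, the string 'ε' is accepted from only q4.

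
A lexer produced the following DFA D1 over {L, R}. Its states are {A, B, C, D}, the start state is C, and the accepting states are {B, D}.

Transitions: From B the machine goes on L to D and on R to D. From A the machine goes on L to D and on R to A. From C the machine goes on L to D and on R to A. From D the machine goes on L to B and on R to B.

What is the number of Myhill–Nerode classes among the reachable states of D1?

P0 = {B,D} | {A,C}.
The partition is now stable with 2 blocks: {B,D} | {A,C}.

2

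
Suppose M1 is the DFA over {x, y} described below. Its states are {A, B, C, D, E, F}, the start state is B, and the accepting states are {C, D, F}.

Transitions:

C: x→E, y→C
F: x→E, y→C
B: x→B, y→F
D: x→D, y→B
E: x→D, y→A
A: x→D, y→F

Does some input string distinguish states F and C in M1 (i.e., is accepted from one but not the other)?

No

All states are reachable from the start state.
P0 = {C,D,F} | {A,B,E}.
On input x, block {C,D,F} splits into {C,F} and {D}.
Refine {A,B,E} on symbol x: members go to different blocks, giving {A,E} and {B}.
Refine {A,E} on symbol y: members go to different blocks, giving {A} and {E}.
No further refinement is possible. Final partition (5 blocks): {C,F} | {A} | {D} | {B} | {E}.
F and C lie in the same block of the stable partition, so they are equivalent — no string distinguishes them.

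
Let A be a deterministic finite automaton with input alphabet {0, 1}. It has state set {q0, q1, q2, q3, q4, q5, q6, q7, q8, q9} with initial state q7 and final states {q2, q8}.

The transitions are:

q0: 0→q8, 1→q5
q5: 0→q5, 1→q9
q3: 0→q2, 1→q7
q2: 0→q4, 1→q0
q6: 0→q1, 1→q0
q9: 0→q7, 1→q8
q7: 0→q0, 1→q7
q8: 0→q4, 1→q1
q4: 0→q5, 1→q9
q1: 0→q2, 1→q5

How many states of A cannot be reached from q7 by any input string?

2

Starting at q7 and following transitions, the reachable set is {q0, q1, q2, q4, q5, q7, q8, q9}. That leaves q3, q6 unreachable — 2 in total.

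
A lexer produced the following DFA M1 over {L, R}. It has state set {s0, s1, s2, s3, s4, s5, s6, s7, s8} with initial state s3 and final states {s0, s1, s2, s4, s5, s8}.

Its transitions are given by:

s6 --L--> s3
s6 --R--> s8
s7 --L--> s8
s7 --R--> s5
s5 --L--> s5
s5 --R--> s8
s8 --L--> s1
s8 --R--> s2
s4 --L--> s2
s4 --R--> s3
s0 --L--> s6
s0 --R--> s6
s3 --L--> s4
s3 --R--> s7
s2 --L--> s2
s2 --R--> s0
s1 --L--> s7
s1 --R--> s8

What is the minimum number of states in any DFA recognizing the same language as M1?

9

Start with accepting vs non-accepting: {s0,s1,s2,s4,s5,s8} | {s3,s6,s7}.
Refine {s0,s1,s2,s4,s5,s8} on symbol L: members go to different blocks, giving {s2,s4,s5,s8} and {s0,s1}.
Refine {s2,s4,s5,s8} on symbol L: members go to different blocks, giving {s2,s4,s5} and {s8}.
Refine {s2,s4,s5} on symbol R: members go to different blocks, giving {s2} and {s4} and {s5}.
Split {s3,s6,s7} by δ(·,L) → {s3} and {s6} and {s7}.
Refine {s0,s1} on symbol L: members go to different blocks, giving {s0} and {s1}.
The partition is now stable with 9 blocks: {s2} | {s3} | {s0} | {s8} | {s4} | {s5} | {s6} | {s7} | {s1}.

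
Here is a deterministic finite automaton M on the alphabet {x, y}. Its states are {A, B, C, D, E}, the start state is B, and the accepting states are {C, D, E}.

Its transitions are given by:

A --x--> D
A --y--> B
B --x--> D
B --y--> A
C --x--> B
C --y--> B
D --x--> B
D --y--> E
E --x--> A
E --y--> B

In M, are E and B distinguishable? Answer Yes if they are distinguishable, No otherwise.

First remove the unreachable states {C}; 4 states remain.
Initial partition by acceptance: {D,E} | {A,B}.
Split {D,E} by δ(·,y) → {D} and {E}.
The partition is now stable with 3 blocks: {D} | {A,B} | {E}.
E and B end up in different blocks, so they are distinguishable. For instance, the string 'ε' is accepted from only E.

Yes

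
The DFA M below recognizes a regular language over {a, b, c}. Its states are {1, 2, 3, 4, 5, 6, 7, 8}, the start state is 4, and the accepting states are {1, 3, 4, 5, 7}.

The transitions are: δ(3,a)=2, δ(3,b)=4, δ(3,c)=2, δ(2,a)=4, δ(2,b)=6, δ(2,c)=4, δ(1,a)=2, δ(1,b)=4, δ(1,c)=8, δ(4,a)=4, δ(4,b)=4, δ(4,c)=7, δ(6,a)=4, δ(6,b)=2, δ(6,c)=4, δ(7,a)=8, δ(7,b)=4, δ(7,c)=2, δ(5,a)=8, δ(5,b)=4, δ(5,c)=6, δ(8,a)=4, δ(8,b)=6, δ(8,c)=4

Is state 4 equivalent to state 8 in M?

No

Reachable states from the start: {2,4,6,7,8}. Unreachable: {1,3,5} — drop them.
P0 = {4,7} | {2,6,8}.
On input a, block {4,7} splits into {4} and {7}.
No further refinement is possible. Final partition (3 blocks): {4} | {2,6,8} | {7}.
4 and 8 end up in different blocks, so they are distinguishable. For instance, the string 'ε' is accepted from only 4.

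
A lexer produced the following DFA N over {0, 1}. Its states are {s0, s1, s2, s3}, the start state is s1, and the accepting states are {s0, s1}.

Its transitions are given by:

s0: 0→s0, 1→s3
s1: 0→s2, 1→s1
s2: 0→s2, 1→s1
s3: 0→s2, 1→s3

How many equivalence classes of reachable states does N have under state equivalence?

2

First remove the unreachable states {s0,s3}; 2 states remain.
P0 = {s1} | {s2}.
No further refinement is possible. Final partition (2 blocks): {s1} | {s2}.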